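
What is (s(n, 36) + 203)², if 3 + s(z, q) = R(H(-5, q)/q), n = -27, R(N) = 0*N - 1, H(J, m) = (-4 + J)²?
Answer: 39601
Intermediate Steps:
R(N) = -1 (R(N) = 0 - 1 = -1)
s(z, q) = -4 (s(z, q) = -3 - 1 = -4)
(s(n, 36) + 203)² = (-4 + 203)² = 199² = 39601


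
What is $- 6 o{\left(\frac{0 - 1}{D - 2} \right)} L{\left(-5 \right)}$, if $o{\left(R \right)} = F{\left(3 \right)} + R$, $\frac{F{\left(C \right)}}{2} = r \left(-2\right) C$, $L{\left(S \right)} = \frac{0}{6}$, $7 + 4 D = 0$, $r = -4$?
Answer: $0$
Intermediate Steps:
$D = - \frac{7}{4}$ ($D = - \frac{7}{4} + \frac{1}{4} \cdot 0 = - \frac{7}{4} + 0 = - \frac{7}{4} \approx -1.75$)
$L{\left(S \right)} = 0$ ($L{\left(S \right)} = 0 \cdot \frac{1}{6} = 0$)
$F{\left(C \right)} = 16 C$ ($F{\left(C \right)} = 2 \left(-4\right) \left(-2\right) C = 2 \cdot 8 C = 16 C$)
$o{\left(R \right)} = 48 + R$ ($o{\left(R \right)} = 16 \cdot 3 + R = 48 + R$)
$- 6 o{\left(\frac{0 - 1}{D - 2} \right)} L{\left(-5 \right)} = - 6 \left(48 + \frac{0 - 1}{- \frac{7}{4} - 2}\right) 0 = - 6 \left(48 - \frac{1}{- \frac{15}{4}}\right) 0 = - 6 \left(48 - - \frac{4}{15}\right) 0 = - 6 \left(48 + \frac{4}{15}\right) 0 = \left(-6\right) \frac{724}{15} \cdot 0 = \left(- \frac{1448}{5}\right) 0 = 0$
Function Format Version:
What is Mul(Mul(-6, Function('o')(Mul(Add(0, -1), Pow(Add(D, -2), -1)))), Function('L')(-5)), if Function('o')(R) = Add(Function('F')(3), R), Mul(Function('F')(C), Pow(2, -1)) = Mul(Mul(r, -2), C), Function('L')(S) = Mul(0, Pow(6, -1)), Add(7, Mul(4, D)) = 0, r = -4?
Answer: 0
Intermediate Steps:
D = Rational(-7, 4) (D = Add(Rational(-7, 4), Mul(Rational(1, 4), 0)) = Add(Rational(-7, 4), 0) = Rational(-7, 4) ≈ -1.7500)
Function('L')(S) = 0 (Function('L')(S) = Mul(0, Rational(1, 6)) = 0)
Function('F')(C) = Mul(16, C) (Function('F')(C) = Mul(2, Mul(Mul(-4, -2), C)) = Mul(2, Mul(8, C)) = Mul(16, C))
Function('o')(R) = Add(48, R) (Function('o')(R) = Add(Mul(16, 3), R) = Add(48, R))
Mul(Mul(-6, Function('o')(Mul(Add(0, -1), Pow(Add(D, -2), -1)))), Function('L')(-5)) = Mul(Mul(-6, Add(48, Mul(Add(0, -1), Pow(Add(Rational(-7, 4), -2), -1)))), 0) = Mul(Mul(-6, Add(48, Mul(-1, Pow(Rational(-15, 4), -1)))), 0) = Mul(Mul(-6, Add(48, Mul(-1, Rational(-4, 15)))), 0) = Mul(Mul(-6, Add(48, Rational(4, 15))), 0) = Mul(Mul(-6, Rational(724, 15)), 0) = Mul(Rational(-1448, 5), 0) = 0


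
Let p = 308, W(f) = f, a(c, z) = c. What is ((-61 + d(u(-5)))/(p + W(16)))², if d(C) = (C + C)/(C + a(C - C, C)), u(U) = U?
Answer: 3481/104976 ≈ 0.033160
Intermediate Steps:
d(C) = 2 (d(C) = (C + C)/(C + (C - C)) = (2*C)/(C + 0) = (2*C)/C = 2)
((-61 + d(u(-5)))/(p + W(16)))² = ((-61 + 2)/(308 + 16))² = (-59/324)² = 3481/104976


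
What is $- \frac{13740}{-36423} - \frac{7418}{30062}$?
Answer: $\frac{23811011}{182491371} \approx 0.13048$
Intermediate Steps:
$- \frac{13740}{-36423} - \frac{7418}{30062} = \left(-13740\right) \left(- \frac{1}{36423}\right) - \frac{3709}{15031} = \frac{4580}{12141} - \frac{3709}{15031} = \frac{23811011}{182491371}$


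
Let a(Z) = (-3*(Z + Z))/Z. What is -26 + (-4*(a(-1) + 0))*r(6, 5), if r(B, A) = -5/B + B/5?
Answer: -86/5 ≈ -17.200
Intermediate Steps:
a(Z) = -6 (a(Z) = (-6*Z)/Z = -6)
r(B, A) = -5/B + B/5 (r(B, A) = -5/B + B*(1/5) = -5/B + B/5)
-26 + (-4*(a(-1) + 0))*r(6, 5) = -26 + (-4*(-6 + 0))*(-5/6 + (1/5)*6) = -26 + (-4*(-6))*(-5*1/6 + 6/5) = -26 + 24*(-5/6 + 6/5) = -26 + 24*(11/30) = -26 + 44/5 = -86/5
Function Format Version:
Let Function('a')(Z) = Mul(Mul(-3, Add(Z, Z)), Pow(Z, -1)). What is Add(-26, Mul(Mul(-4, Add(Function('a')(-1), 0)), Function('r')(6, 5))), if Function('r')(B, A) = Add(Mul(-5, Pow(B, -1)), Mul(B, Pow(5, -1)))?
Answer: Rational(-86, 5) ≈ -17.200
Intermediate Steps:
Function('a')(Z) = -6 (Function('a')(Z) = Mul(Mul(-3, Mul(2, Z)), Pow(Z, -1)) = Mul(Mul(-6, Z), Pow(Z, -1)) = -6)
Function('r')(B, A) = Add(Mul(-5, Pow(B, -1)), Mul(Rational(1, 5), B)) (Function('r')(B, A) = Add(Mul(-5, Pow(B, -1)), Mul(B, Rational(1, 5))) = Add(Mul(-5, Pow(B, -1)), Mul(Rational(1, 5), B)))
Add(-26, Mul(Mul(-4, Add(Function('a')(-1), 0)), Function('r')(6, 5))) = Add(-26, Mul(Mul(-4, Add(-6, 0)), Add(Mul(-5, Pow(6, -1)), Mul(Rational(1, 5), 6)))) = Add(-26, Mul(Mul(-4, -6), Add(Mul(-5, Rational(1, 6)), Rational(6, 5)))) = Add(-26, Mul(24, Add(Rational(-5, 6), Rational(6, 5)))) = Add(-26, Mul(24, Rational(11, 30))) = Add(-26, Rational(44, 5)) = Rational(-86, 5)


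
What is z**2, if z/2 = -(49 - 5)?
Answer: 7744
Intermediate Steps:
z = -88 (z = 2*(-(49 - 5)) = 2*(-1*44) = 2*(-44) = -88)
z**2 = (-88)**2 = 7744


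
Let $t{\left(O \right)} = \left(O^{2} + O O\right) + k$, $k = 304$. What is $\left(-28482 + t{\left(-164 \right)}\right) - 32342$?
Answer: $-6728$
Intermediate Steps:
$t{\left(O \right)} = 304 + 2 O^{2}$ ($t{\left(O \right)} = \left(O^{2} + O O\right) + 304 = \left(O^{2} + O^{2}\right) + 304 = 2 O^{2} + 304 = 304 + 2 O^{2}$)
$\left(-28482 + t{\left(-164 \right)}\right) - 32342 = \left(-28482 + \left(304 + 2 \left(-164\right)^{2}\right)\right) - 32342 = \left(-28482 + \left(304 + 2 \cdot 26896\right)\right) - 32342 = \left(-28482 + \left(304 + 53792\right)\right) - 32342 = \left(-28482 + 54096\right) - 32342 = 25614 - 32342 = -6728$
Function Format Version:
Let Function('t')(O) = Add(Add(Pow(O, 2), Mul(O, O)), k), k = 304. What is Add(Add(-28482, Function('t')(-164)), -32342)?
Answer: -6728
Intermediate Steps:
Function('t')(O) = Add(304, Mul(2, Pow(O, 2))) (Function('t')(O) = Add(Add(Pow(O, 2), Mul(O, O)), 304) = Add(Add(Pow(O, 2), Pow(O, 2)), 304) = Add(Mul(2, Pow(O, 2)), 304) = Add(304, Mul(2, Pow(O, 2))))
Add(Add(-28482, Function('t')(-164)), -32342) = Add(Add(-28482, Add(304, Mul(2, Pow(-164, 2)))), -32342) = Add(Add(-28482, Add(304, Mul(2, 26896))), -32342) = Add(Add(-28482, Add(304, 53792)), -32342) = Add(Add(-28482, 54096), -32342) = Add(25614, -32342) = -6728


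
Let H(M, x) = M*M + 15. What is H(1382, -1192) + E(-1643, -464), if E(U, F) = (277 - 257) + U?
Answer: 1908316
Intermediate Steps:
E(U, F) = 20 + U
H(M, x) = 15 + M**2 (H(M, x) = M**2 + 15 = 15 + M**2)
H(1382, -1192) + E(-1643, -464) = (15 + 1382**2) + (20 - 1643) = (15 + 1909924) - 1623 = 1909939 - 1623 = 1908316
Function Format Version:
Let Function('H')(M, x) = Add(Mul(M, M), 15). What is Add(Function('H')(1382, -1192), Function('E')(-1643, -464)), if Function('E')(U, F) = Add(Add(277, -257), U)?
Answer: 1908316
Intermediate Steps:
Function('E')(U, F) = Add(20, U)
Function('H')(M, x) = Add(15, Pow(M, 2)) (Function('H')(M, x) = Add(Pow(M, 2), 15) = Add(15, Pow(M, 2)))
Add(Function('H')(1382, -1192), Function('E')(-1643, -464)) = Add(Add(15, Pow(1382, 2)), Add(20, -1643)) = Add(Add(15, 1909924), -1623) = Add(1909939, -1623) = 1908316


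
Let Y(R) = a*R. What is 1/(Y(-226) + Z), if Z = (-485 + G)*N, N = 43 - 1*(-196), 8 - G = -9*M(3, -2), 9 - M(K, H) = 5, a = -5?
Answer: -1/104269 ≈ -9.5906e-6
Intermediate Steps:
M(K, H) = 4 (M(K, H) = 9 - 1*5 = 9 - 5 = 4)
G = 44 (G = 8 - (-9)*4 = 8 - 1*(-36) = 8 + 36 = 44)
N = 239 (N = 43 + 196 = 239)
Y(R) = -5*R
Z = -105399 (Z = (-485 + 44)*239 = -441*239 = -105399)
1/(Y(-226) + Z) = 1/(-5*(-226) - 105399) = 1/(1130 - 105399) = 1/(-104269) = -1/104269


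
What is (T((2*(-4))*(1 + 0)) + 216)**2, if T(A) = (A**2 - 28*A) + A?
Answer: 246016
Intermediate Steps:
T(A) = A**2 - 27*A
(T((2*(-4))*(1 + 0)) + 216)**2 = (((2*(-4))*(1 + 0))*(-27 + (2*(-4))*(1 + 0)) + 216)**2 = ((-8*1)*(-27 - 8*1) + 216)**2 = (-8*(-27 - 8) + 216)**2 = (-8*(-35) + 216)**2 = (280 + 216)**2 = 496**2 = 246016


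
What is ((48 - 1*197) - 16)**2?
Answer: 27225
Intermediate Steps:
((48 - 1*197) - 16)**2 = ((48 - 197) - 16)**2 = (-149 - 16)**2 = (-165)**2 = 27225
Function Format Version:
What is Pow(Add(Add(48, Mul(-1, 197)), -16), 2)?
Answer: 27225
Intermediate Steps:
Pow(Add(Add(48, Mul(-1, 197)), -16), 2) = Pow(Add(Add(48, -197), -16), 2) = Pow(Add(-149, -16), 2) = Pow(-165, 2) = 27225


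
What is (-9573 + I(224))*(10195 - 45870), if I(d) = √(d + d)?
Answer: 341516775 - 285400*√7 ≈ 3.4076e+8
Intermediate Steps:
I(d) = √2*√d (I(d) = √(2*d) = √2*√d)
(-9573 + I(224))*(10195 - 45870) = (-9573 + √2*√224)*(10195 - 45870) = (-9573 + √2*(4*√14))*(-35675) = (-9573 + 8*√7)*(-35675) = 341516775 - 285400*√7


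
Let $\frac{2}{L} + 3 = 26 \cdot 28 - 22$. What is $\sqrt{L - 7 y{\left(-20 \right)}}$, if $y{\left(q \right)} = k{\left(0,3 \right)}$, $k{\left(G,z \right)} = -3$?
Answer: $\frac{\sqrt{10379795}}{703} \approx 4.5829$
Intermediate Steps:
$y{\left(q \right)} = -3$
$L = \frac{2}{703}$ ($L = \frac{2}{-3 + \left(26 \cdot 28 - 22\right)} = \frac{2}{-3 + \left(728 - 22\right)} = \frac{2}{-3 + 706} = \frac{2}{703} \approx 0.002845$)
$\sqrt{L - 7 y{\left(-20 \right)}} = \sqrt{\frac{2}{703} - -21} = \sqrt{\frac{2}{703} + 21} = \sqrt{\frac{14765}{703}} = \frac{\sqrt{10379795}}{703}$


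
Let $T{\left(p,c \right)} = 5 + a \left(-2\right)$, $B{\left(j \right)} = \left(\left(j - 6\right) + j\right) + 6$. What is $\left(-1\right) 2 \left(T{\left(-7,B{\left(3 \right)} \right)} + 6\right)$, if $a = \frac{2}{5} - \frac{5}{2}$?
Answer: $- \frac{152}{5} \approx -30.4$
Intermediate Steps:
$a = - \frac{21}{10}$ ($a = 2 \cdot \frac{1}{5} - \frac{5}{2} = \frac{2}{5} - \frac{5}{2} = - \frac{21}{10} \approx -2.1$)
$B{\left(j \right)} = 2 j$ ($B{\left(j \right)} = \left(\left(j - 6\right) + j\right) + 6 = \left(\left(-6 + j\right) + j\right) + 6 = \left(-6 + 2 j\right) + 6 = 2 j$)
$T{\left(p,c \right)} = \frac{46}{5}$ ($T{\left(p,c \right)} = 5 - - \frac{21}{5} = 5 + \frac{21}{5} = \frac{46}{5}$)
$\left(-1\right) 2 \left(T{\left(-7,B{\left(3 \right)} \right)} + 6\right) = \left(-1\right) 2 \left(\frac{46}{5} + 6\right) = \left(-2\right) \frac{76}{5} = - \frac{152}{5}$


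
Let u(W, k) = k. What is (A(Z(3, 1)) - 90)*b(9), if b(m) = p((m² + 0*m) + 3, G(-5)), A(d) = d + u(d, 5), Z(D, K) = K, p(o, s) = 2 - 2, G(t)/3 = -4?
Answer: 0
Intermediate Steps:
G(t) = -12 (G(t) = 3*(-4) = -12)
p(o, s) = 0
A(d) = 5 + d (A(d) = d + 5 = 5 + d)
b(m) = 0
(A(Z(3, 1)) - 90)*b(9) = ((5 + 1) - 90)*0 = (6 - 90)*0 = -84*0 = 0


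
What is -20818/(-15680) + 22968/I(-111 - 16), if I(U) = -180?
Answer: -28285/224 ≈ -126.27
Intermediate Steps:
-20818/(-15680) + 22968/I(-111 - 16) = -20818/(-15680) + 22968/(-180) = -20818*(-1/15680) + 22968*(-1/180) = 1487/1120 - 638/5 = -28285/224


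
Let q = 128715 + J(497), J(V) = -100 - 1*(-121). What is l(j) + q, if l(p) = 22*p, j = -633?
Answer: 114810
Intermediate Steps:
J(V) = 21 (J(V) = -100 + 121 = 21)
q = 128736 (q = 128715 + 21 = 128736)
l(j) + q = 22*(-633) + 128736 = -13926 + 128736 = 114810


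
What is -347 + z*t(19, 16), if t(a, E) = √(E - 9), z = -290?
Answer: -347 - 290*√7 ≈ -1114.3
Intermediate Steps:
t(a, E) = √(-9 + E)
-347 + z*t(19, 16) = -347 - 290*√(-9 + 16) = -347 - 290*√7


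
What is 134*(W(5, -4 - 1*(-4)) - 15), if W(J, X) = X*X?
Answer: -2010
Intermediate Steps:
W(J, X) = X**2
134*(W(5, -4 - 1*(-4)) - 15) = 134*((-4 - 1*(-4))**2 - 15) = 134*((-4 + 4)**2 - 15) = 134*(0**2 - 15) = 134*(0 - 15) = 134*(-15) = -2010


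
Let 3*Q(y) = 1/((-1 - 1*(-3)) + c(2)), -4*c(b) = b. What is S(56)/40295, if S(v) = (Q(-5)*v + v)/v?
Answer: 11/362655 ≈ 3.0332e-5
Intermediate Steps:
c(b) = -b/4
Q(y) = 2/9 (Q(y) = 1/(3*((-1 - 1*(-3)) - ¼*2)) = 1/(3*((-1 + 3) - ½)) = 1/(3*(2 - ½)) = 1/(3*(3/2)) = (⅓)*(⅔) = 2/9)
S(v) = 11/9 (S(v) = (2*v/9 + v)/v = (11*v/9)/v = 11/9)
S(56)/40295 = (11/9)/40295 = (11/9)*(1/40295) = 11/362655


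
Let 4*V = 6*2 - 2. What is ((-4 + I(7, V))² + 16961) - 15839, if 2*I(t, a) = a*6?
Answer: 4537/4 ≈ 1134.3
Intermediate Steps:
V = 5/2 (V = (6*2 - 2)/4 = (12 - 2)/4 = (¼)*10 = 5/2 ≈ 2.5000)
I(t, a) = 3*a (I(t, a) = (a*6)/2 = (6*a)/2 = 3*a)
((-4 + I(7, V))² + 16961) - 15839 = ((-4 + 3*(5/2))² + 16961) - 15839 = ((-4 + 15/2)² + 16961) - 15839 = ((7/2)² + 16961) - 15839 = (49/4 + 16961) - 15839 = 67893/4 - 15839 = 4537/4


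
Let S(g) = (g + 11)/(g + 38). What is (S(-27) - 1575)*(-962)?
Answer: 16682042/11 ≈ 1.5166e+6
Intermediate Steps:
S(g) = (11 + g)/(38 + g)
(S(-27) - 1575)*(-962) = ((11 - 27)/(38 - 27) - 1575)*(-962) = (-16/11 - 1575)*(-962) = -17341/11*(-962) = 16682042/11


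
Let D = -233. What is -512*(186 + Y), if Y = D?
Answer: 24064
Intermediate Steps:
Y = -233
-512*(186 + Y) = -512*(186 - 233) = -512*(-47) = 24064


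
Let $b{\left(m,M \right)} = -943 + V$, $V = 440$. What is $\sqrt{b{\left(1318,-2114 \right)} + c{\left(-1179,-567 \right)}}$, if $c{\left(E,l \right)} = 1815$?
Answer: $4 \sqrt{82} \approx 36.222$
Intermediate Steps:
$b{\left(m,M \right)} = -503$ ($b{\left(m,M \right)} = -943 + 440 = -503$)
$\sqrt{b{\left(1318,-2114 \right)} + c{\left(-1179,-567 \right)}} = \sqrt{-503 + 1815} = \sqrt{1312} = 4 \sqrt{82}$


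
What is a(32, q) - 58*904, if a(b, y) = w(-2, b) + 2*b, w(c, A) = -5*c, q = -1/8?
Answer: -52358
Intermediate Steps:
q = -⅛ (q = -1*⅛ = -⅛ ≈ -0.12500)
a(b, y) = 10 + 2*b (a(b, y) = -5*(-2) + 2*b = 10 + 2*b)
a(32, q) - 58*904 = (10 + 2*32) - 58*904 = (10 + 64) - 52432 = 74 - 52432 = -52358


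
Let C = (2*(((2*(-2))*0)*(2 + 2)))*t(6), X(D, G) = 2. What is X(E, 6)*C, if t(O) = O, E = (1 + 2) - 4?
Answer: 0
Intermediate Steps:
E = -1 (E = 3 - 4 = -1)
C = 0 (C = (2*(((2*(-2))*0)*(2 + 2)))*6 = (2*(-4*0*4))*6 = (2*(0*4))*6 = (2*0)*6 = 0*6 = 0)
X(E, 6)*C = 2*0 = 0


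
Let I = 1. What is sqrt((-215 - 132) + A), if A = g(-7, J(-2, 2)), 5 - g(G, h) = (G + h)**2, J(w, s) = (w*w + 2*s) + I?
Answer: I*sqrt(346) ≈ 18.601*I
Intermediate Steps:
J(w, s) = 1 + w**2 + 2*s (J(w, s) = (w*w + 2*s) + 1 = (w**2 + 2*s) + 1 = 1 + w**2 + 2*s)
g(G, h) = 5 - (G + h)**2
A = 1 (A = 5 - (-7 + (1 + (-2)**2 + 2*2))**2 = 5 - (-7 + (1 + 4 + 4))**2 = 5 - (-7 + 9)**2 = 5 - 1*2**2 = 5 - 1*4 = 5 - 4 = 1)
sqrt((-215 - 132) + A) = sqrt((-215 - 132) + 1) = sqrt(-347 + 1) = sqrt(-346) = I*sqrt(346)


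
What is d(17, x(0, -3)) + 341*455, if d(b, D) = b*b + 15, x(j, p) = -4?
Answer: 155459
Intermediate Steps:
d(b, D) = 15 + b² (d(b, D) = b² + 15 = 15 + b²)
d(17, x(0, -3)) + 341*455 = (15 + 17²) + 341*455 = (15 + 289) + 155155 = 304 + 155155 = 155459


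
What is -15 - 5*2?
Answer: -25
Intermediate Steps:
-15 - 5*2 = -15 - 10 = -25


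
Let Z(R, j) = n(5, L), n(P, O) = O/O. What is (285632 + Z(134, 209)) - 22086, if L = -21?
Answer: 263547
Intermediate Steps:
n(P, O) = 1
Z(R, j) = 1
(285632 + Z(134, 209)) - 22086 = (285632 + 1) - 22086 = 285633 - 22086 = 263547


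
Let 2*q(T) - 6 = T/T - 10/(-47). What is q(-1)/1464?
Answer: 113/45872 ≈ 0.0024634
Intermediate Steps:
q(T) = 339/94 (q(T) = 3 + (T/T - 10/(-47))/2 = 3 + (1 - 10*(-1/47))/2 = 3 + (1 + 10/47)/2 = 3 + (½)*(57/47) = 3 + 57/94 = 339/94)
q(-1)/1464 = (339/94)/1464 = (339/94)*(1/1464) = 113/45872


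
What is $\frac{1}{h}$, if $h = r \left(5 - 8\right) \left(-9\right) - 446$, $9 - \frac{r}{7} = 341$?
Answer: $- \frac{1}{63194} \approx -1.5824 \cdot 10^{-5}$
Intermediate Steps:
$r = -2324$ ($r = 63 - 2387 = -2324$)
$h = -63194$ ($h = - 2324 \left(5 - 8\right) \left(-9\right) - 446 = - 2324 \left(\left(-3\right) \left(-9\right)\right) - 446 = \left(-2324\right) 27 - 446 = -62748 - 446 = -63194$)
$\frac{1}{h} = \frac{1}{-63194} = - \frac{1}{63194}$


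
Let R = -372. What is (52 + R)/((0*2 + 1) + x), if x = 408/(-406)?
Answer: 64960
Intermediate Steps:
x = -204/203 (x = 408*(-1/406) = -204/203 ≈ -1.0049)
(52 + R)/((0*2 + 1) + x) = (52 - 372)/((0*2 + 1) - 204/203) = -320/((0 + 1) - 204/203) = -320/(1 - 204/203) = -320/(-1/203) = -320*(-203) = 64960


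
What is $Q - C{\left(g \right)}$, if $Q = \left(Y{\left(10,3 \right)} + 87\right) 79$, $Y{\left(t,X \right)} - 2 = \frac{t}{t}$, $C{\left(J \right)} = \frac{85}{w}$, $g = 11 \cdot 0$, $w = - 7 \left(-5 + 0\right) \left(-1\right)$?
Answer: $\frac{49787}{7} \approx 7112.4$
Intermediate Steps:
$w = -35$ ($w = - 7 \left(\left(-5\right) \left(-1\right)\right) = \left(-7\right) 5 = -35$)
$g = 0$
$C{\left(J \right)} = - \frac{17}{7}$ ($C{\left(J \right)} = \frac{85}{-35} = 85 \left(- \frac{1}{35}\right) = - \frac{17}{7}$)
$Y{\left(t,X \right)} = 3$ ($Y{\left(t,X \right)} = 2 + \frac{t}{t} = 2 + 1 = 3$)
$Q = 7110$ ($Q = \left(3 + 87\right) 79 = 90 \cdot 79 = 7110$)
$Q - C{\left(g \right)} = 7110 - - \frac{17}{7} = 7110 + \frac{17}{7} = \frac{49787}{7}$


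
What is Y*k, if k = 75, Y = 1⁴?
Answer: 75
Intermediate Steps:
Y = 1
Y*k = 1*75 = 75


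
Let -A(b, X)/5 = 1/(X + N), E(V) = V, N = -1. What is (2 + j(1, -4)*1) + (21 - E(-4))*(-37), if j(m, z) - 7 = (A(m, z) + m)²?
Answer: -912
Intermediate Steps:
A(b, X) = -5/(-1 + X) (A(b, X) = -5/(X - 1) = -5/(-1 + X))
j(m, z) = 7 + (m - 5/(-1 + z))² (j(m, z) = 7 + (-5/(-1 + z) + m)² = 7 + (m - 5/(-1 + z))²)
(2 + j(1, -4)*1) + (21 - E(-4))*(-37) = (2 + (7 + (-5 - 1*1 + 1*(-4))²/(-1 - 4)²)*1) + (21 - 1*(-4))*(-37) = (2 + (7 + (-5 - 1 - 4)²/(-5)²)*1) + (21 + 4)*(-37) = (2 + (7 + (1/25)*(-10)²)*1) + 25*(-37) = (2 + (7 + (1/25)*100)*1) - 925 = (2 + (7 + 4)*1) - 925 = (2 + 11*1) - 925 = (2 + 11) - 925 = 13 - 925 = -912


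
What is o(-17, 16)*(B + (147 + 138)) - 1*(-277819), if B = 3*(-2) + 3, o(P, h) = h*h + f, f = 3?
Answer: 350857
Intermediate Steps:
o(P, h) = 3 + h² (o(P, h) = h*h + 3 = h² + 3 = 3 + h²)
B = -3 (B = -6 + 3 = -3)
o(-17, 16)*(B + (147 + 138)) - 1*(-277819) = (3 + 16²)*(-3 + (147 + 138)) - 1*(-277819) = (3 + 256)*(-3 + 285) + 277819 = 259*282 + 277819 = 73038 + 277819 = 350857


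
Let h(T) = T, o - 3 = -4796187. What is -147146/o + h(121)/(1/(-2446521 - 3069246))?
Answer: -1600505322630671/2398092 ≈ -6.6741e+8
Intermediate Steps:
o = -4796184 (o = 3 - 4796187 = -4796184)
-147146/o + h(121)/(1/(-2446521 - 3069246)) = -147146/(-4796184) + 121/(1/(-2446521 - 3069246)) = -147146*(-1/4796184) + 121/(1/(-5515767)) = 73573/2398092 + 121/(-1/5515767) = 73573/2398092 + 121*(-5515767) = 73573/2398092 - 667407807 = -1600505322630671/2398092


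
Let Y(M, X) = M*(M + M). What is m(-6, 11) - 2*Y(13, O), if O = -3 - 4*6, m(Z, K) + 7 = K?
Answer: -672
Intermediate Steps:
m(Z, K) = -7 + K
O = -27 (O = -3 - 24 = -27)
Y(M, X) = 2*M² (Y(M, X) = M*(2*M) = 2*M²)
m(-6, 11) - 2*Y(13, O) = (-7 + 11) - 4*13² = 4 - 4*169 = 4 - 2*338 = 4 - 676 = -672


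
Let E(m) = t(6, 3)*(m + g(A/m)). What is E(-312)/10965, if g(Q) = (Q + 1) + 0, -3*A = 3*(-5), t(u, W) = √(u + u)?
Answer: -97037*√3/1710540 ≈ -0.098257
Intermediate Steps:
t(u, W) = √2*√u (t(u, W) = √(2*u) = √2*√u)
A = 5 (A = -(-5) = -⅓*(-15) = 5)
g(Q) = 1 + Q (g(Q) = (1 + Q) + 0 = 1 + Q)
E(m) = 2*√3*(1 + m + 5/m) (E(m) = (√2*√6)*(m + (1 + 5/m)) = (2*√3)*(1 + m + 5/m) = 2*√3*(1 + m + 5/m))
E(-312)/10965 = (2*√3*(5 - 312 + (-312)²)/(-312))/10965 = (2*√3*(-1/312)*(5 - 312 + 97344))*(1/10965) = (2*√3*(-1/312)*97037)*(1/10965) = -97037*√3/156*(1/10965) = -97037*√3/1710540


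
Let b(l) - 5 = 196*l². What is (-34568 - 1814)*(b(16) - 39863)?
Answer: -375389476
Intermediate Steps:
b(l) = 5 + 196*l²
(-34568 - 1814)*(b(16) - 39863) = (-34568 - 1814)*((5 + 196*16²) - 39863) = -36382*((5 + 196*256) - 39863) = -36382*((5 + 50176) - 39863) = -36382*(50181 - 39863) = -36382*10318 = -375389476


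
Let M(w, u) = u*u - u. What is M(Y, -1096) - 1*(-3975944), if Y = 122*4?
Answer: 5178256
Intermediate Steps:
Y = 488
M(w, u) = u² - u
M(Y, -1096) - 1*(-3975944) = -1096*(-1 - 1096) - 1*(-3975944) = -1096*(-1097) + 3975944 = 1202312 + 3975944 = 5178256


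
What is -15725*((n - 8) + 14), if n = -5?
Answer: -15725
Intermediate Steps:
-15725*((n - 8) + 14) = -15725*((-5 - 8) + 14) = -15725*(-13 + 14) = -15725*1 = -15725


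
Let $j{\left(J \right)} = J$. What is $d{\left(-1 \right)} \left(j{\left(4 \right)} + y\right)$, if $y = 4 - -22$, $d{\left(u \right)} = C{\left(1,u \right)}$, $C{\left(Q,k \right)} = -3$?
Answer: $-90$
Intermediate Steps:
$d{\left(u \right)} = -3$
$y = 26$ ($y = 4 + 22 = 26$)
$d{\left(-1 \right)} \left(j{\left(4 \right)} + y\right) = - 3 \left(4 + 26\right) = \left(-3\right) 30 = -90$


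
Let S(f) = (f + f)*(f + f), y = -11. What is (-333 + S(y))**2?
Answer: 22801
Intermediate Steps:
S(f) = 4*f**2 (S(f) = (2*f)*(2*f) = 4*f**2)
(-333 + S(y))**2 = (-333 + 4*(-11)**2)**2 = (-333 + 4*121)**2 = (-333 + 484)**2 = 151**2 = 22801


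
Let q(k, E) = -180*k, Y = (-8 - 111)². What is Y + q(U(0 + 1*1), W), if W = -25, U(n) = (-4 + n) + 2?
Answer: 14341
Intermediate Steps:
U(n) = -2 + n
Y = 14161 (Y = (-119)² = 14161)
Y + q(U(0 + 1*1), W) = 14161 - 180*(-2 + (0 + 1*1)) = 14161 - 180*(-2 + (0 + 1)) = 14161 - 180*(-2 + 1) = 14161 - 180*(-1) = 14161 + 180 = 14341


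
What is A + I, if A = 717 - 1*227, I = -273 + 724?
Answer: 941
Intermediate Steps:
I = 451
A = 490 (A = 717 - 227 = 490)
A + I = 490 + 451 = 941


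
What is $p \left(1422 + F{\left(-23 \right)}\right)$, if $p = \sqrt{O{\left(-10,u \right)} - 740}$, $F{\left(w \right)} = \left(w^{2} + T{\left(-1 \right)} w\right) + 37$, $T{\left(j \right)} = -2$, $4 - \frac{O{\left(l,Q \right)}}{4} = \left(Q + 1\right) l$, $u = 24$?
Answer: $4068 \sqrt{69} \approx 33791.0$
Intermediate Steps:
$O{\left(l,Q \right)} = 16 - 4 l \left(1 + Q\right)$ ($O{\left(l,Q \right)} = 16 - 4 \left(Q + 1\right) l = 16 - 4 \left(1 + Q\right) l = 16 - 4 l \left(1 + Q\right)$)
$F{\left(w \right)} = 37 + w^{2} - 2 w$ ($F{\left(w \right)} = \left(w^{2} - 2 w\right) + 37 = 37 + w^{2} - 2 w$)
$p = 2 \sqrt{69}$ ($p = \sqrt{\left(16 - -40 - 96 \left(-10\right)\right) - 740} = \sqrt{\left(16 + 40 + 960\right) - 740} = \sqrt{1016 - 740} = \sqrt{276} = 2 \sqrt{69} \approx 16.613$)
$p \left(1422 + F{\left(-23 \right)}\right) = 2 \sqrt{69} \left(1422 + \left(37 + \left(-23\right)^{2} - -46\right)\right) = 2 \sqrt{69} \left(1422 + \left(37 + 529 + 46\right)\right) = 2 \sqrt{69} \left(1422 + 612\right) = 2 \sqrt{69} \cdot 2034 = 4068 \sqrt{69}$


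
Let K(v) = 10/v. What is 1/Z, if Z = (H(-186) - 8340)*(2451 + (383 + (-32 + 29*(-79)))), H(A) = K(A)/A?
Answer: -17298/73719575965 ≈ -2.3465e-7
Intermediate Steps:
H(A) = 10/A² (H(A) = (10/A)/A = 10/A²)
Z = -73719575965/17298 (Z = (10/(-186)² - 8340)*(2451 + (383 + (-32 + 29*(-79)))) = (10*(1/34596) - 8340)*(2451 + (383 + (-32 - 2291))) = (5/17298 - 8340)*(2451 + (383 - 2323)) = -144265315*(2451 - 1940)/17298 = -144265315/17298*511 = -73719575965/17298 ≈ -4.2617e+6)
1/Z = 1/(-73719575965/17298) = -17298/73719575965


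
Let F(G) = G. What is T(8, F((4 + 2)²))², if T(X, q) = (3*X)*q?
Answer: 746496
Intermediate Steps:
T(X, q) = 3*X*q
T(8, F((4 + 2)²))² = (3*8*(4 + 2)²)² = (3*8*6²)² = (3*8*36)² = 864² = 746496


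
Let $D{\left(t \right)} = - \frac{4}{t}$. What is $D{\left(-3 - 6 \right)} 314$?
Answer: $\frac{1256}{9} \approx 139.56$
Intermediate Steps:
$D{\left(-3 - 6 \right)} 314 = - \frac{4}{-3 - 6} \cdot 314 = - \frac{4}{-9} \cdot 314 = \left(-4\right) \left(- \frac{1}{9}\right) 314 = \frac{4}{9} \cdot 314 = \frac{1256}{9}$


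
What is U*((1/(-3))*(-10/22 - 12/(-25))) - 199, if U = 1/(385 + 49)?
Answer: -10178851/51150 ≈ -199.00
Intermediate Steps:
U = 1/434 ≈ 0.0023041
U*((1/(-3))*(-10/22 - 12/(-25))) - 199 = ((1/(-3))*(-10/22 - 12/(-25)))/434 - 199 = ((1*(-⅓))*(-10*1/22 - 12*(-1/25)))/434 - 199 = (-(-5/11 + 12/25)/3)/434 - 199 = (-⅓*7/275)/434 - 199 = (1/434)*(-7/825) - 199 = -1/51150 - 199 = -10178851/51150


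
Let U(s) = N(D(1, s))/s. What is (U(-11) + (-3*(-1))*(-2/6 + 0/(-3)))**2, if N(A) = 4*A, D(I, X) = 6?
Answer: 1225/121 ≈ 10.124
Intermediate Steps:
U(s) = 24/s (U(s) = (4*6)/s = 24/s)
(U(-11) + (-3*(-1))*(-2/6 + 0/(-3)))**2 = (24/(-11) + (-3*(-1))*(-2/6 + 0/(-3)))**2 = (24*(-1/11) + 3*(-2*1/6 + 0*(-1/3)))**2 = (-24/11 + 3*(-1/3 + 0))**2 = (-24/11 + 3*(-1/3))**2 = (-24/11 - 1)**2 = (-35/11)**2 = 1225/121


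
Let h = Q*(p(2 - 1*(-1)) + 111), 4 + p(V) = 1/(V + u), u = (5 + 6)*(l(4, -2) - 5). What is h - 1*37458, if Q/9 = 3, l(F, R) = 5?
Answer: -34560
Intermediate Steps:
u = 0 (u = (5 + 6)*(5 - 5) = 11*0 = 0)
p(V) = -4 + 1/V (p(V) = -4 + 1/(V + 0) = -4 + 1/V)
Q = 27 (Q = 9*3 = 27)
h = 2898 (h = 27*((-4 + 1/(2 - 1*(-1))) + 111) = 27*((-4 + 1/(2 + 1)) + 111) = 27*((-4 + 1/3) + 111) = 27*((-4 + ⅓) + 111) = 27*(-11/3 + 111) = 27*(322/3) = 2898)
h - 1*37458 = 2898 - 1*37458 = 2898 - 37458 = -34560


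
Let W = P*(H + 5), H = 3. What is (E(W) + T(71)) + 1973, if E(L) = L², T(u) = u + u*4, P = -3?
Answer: 2904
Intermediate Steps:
T(u) = 5*u (T(u) = u + 4*u = 5*u)
W = -24 (W = -3*(3 + 5) = -3*8 = -24)
(E(W) + T(71)) + 1973 = ((-24)² + 5*71) + 1973 = (576 + 355) + 1973 = 931 + 1973 = 2904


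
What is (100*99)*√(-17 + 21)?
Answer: 19800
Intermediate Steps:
(100*99)*√(-17 + 21) = 9900*√4 = 9900*2 = 19800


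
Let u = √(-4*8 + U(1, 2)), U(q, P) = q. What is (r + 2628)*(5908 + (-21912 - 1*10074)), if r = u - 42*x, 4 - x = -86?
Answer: 30041856 - 26078*I*√31 ≈ 3.0042e+7 - 1.452e+5*I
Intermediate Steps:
x = 90 (x = 4 - 1*(-86) = 4 + 86 = 90)
u = I*√31 (u = √(-4*8 + 1) = √(-32 + 1) = √(-31) = I*√31 ≈ 5.5678*I)
r = -3780 + I*√31 (r = I*√31 - 42*90 = I*√31 - 3780 = -3780 + I*√31 ≈ -3780.0 + 5.5678*I)
(r + 2628)*(5908 + (-21912 - 1*10074)) = ((-3780 + I*√31) + 2628)*(5908 + (-21912 - 1*10074)) = (-1152 + I*√31)*(5908 + (-21912 - 10074)) = (-1152 + I*√31)*(5908 - 31986) = (-1152 + I*√31)*(-26078) = 30041856 - 26078*I*√31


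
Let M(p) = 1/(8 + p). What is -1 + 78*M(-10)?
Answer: -40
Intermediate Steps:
-1 + 78*M(-10) = -1 + 78/(8 - 10) = -1 + 78/(-2) = -1 + 78*(-½) = -1 - 39 = -40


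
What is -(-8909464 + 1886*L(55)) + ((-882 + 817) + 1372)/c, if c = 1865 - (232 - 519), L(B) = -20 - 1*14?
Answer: 19311162683/2152 ≈ 8.9736e+6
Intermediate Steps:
L(B) = -34 (L(B) = -20 - 14 = -34)
c = 2152 (c = 1865 - 1*(-287) = 1865 + 287 = 2152)
-(-8909464 + 1886*L(55)) + ((-882 + 817) + 1372)/c = -1886/(1/(-4724 - 34)) + ((-882 + 817) + 1372)/2152 = -1886/(1/(-4758)) + (-65 + 1372)*(1/2152) = -1886/(-1/4758) + 1307*(1/2152) = -1886*(-4758) + 1307/2152 = 8973588 + 1307/2152 = 19311162683/2152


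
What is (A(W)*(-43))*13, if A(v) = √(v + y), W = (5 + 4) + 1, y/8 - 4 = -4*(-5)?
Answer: -559*√202 ≈ -7944.9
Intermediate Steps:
y = 192 (y = 32 + 8*(-4*(-5)) = 32 + 8*20 = 32 + 160 = 192)
W = 10 (W = 9 + 1 = 10)
A(v) = √(192 + v) (A(v) = √(v + 192) = √(192 + v))
(A(W)*(-43))*13 = (√(192 + 10)*(-43))*13 = (√202*(-43))*13 = -43*√202*13 = -559*√202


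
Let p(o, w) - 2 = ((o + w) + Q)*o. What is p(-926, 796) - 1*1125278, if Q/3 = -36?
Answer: -904888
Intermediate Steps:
Q = -108 (Q = 3*(-36) = -108)
p(o, w) = 2 + o*(-108 + o + w) (p(o, w) = 2 + ((o + w) - 108)*o = 2 + (-108 + o + w)*o = 2 + o*(-108 + o + w))
p(-926, 796) - 1*1125278 = (2 + (-926)**2 - 108*(-926) - 926*796) - 1*1125278 = (2 + 857476 + 100008 - 737096) - 1125278 = 220390 - 1125278 = -904888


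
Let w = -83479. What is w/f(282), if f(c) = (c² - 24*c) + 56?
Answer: -83479/72812 ≈ -1.1465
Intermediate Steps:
f(c) = 56 + c² - 24*c
w/f(282) = -83479/(56 + 282² - 24*282) = -83479/(56 + 79524 - 6768) = -83479/72812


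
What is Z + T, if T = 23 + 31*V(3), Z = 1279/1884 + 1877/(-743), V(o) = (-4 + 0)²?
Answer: 723916457/1399812 ≈ 517.15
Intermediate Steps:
V(o) = 16 (V(o) = (-4)² = 16)
Z = -2585971/1399812 (Z = 1279*(1/1884) + 1877*(-1/743) = 1279/1884 - 1877/743 = -2585971/1399812 ≈ -1.8474)
T = 519 (T = 23 + 31*16 = 23 + 496 = 519)
Z + T = -2585971/1399812 + 519 = 723916457/1399812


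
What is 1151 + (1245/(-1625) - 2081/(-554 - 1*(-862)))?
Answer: 114462083/100100 ≈ 1143.5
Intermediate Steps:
1151 + (1245/(-1625) - 2081/(-554 - 1*(-862))) = 1151 + (1245*(-1/1625) - 2081/(-554 + 862)) = 1151 + (-249/325 - 2081/308) = 1151 - 753017/100100 = 114462083/100100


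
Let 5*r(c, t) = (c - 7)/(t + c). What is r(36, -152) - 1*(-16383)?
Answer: 327659/20 ≈ 16383.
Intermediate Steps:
r(c, t) = (-7 + c)/(5*(c + t)) (r(c, t) = ((c - 7)/(t + c))/5 = ((-7 + c)/(c + t))/5 = (-7 + c)/(5*(c + t)))
r(36, -152) - 1*(-16383) = (-7 + 36)/(5*(36 - 152)) - 1*(-16383) = (⅕)*29/(-116) + 16383 = (⅕)*(-1/116)*29 + 16383 = -1/20 + 16383 = 327659/20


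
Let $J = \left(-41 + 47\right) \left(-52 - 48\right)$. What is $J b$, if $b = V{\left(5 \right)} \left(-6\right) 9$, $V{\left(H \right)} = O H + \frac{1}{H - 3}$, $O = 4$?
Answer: $664200$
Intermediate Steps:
$V{\left(H \right)} = \frac{1}{-3 + H} + 4 H$ ($V{\left(H \right)} = 4 H + \frac{1}{H - 3} = 4 H + \frac{1}{-3 + H} = \frac{1}{-3 + H} + 4 H$)
$J = -600$ ($J = 6 \left(-100\right) = -600$)
$b = -1107$ ($b = \frac{1 - 60 + 4 \cdot 5^{2}}{-3 + 5} \left(-6\right) 9 = \frac{1 - 60 + 4 \cdot 25}{2} \left(-6\right) 9 = \frac{1 - 60 + 100}{2} \left(-6\right) 9 = \frac{1}{2} \cdot 41 \left(-6\right) 9 = \frac{41}{2} \left(-6\right) 9 = \left(-123\right) 9 = -1107$)
$J b = \left(-600\right) \left(-1107\right) = 664200$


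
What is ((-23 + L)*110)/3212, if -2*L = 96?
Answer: -355/146 ≈ -2.4315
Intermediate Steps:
L = -48 (L = -1/2*96 = -48)
((-23 + L)*110)/3212 = ((-23 - 48)*110)/3212 = -71*110*(1/3212) = -7810*1/3212 = -355/146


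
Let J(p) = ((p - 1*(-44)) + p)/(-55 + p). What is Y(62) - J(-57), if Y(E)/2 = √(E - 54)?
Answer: -5/8 + 4*√2 ≈ 5.0319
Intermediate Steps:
Y(E) = 2*√(-54 + E) (Y(E) = 2*√(E - 54) = 2*√(-54 + E))
J(p) = (44 + 2*p)/(-55 + p) (J(p) = ((p + 44) + p)/(-55 + p) = ((44 + p) + p)/(-55 + p) = (44 + 2*p)/(-55 + p))
Y(62) - J(-57) = 2*√(-54 + 62) - 2*(22 - 57)/(-55 - 57) = 2*√8 - 2*(-35)/(-112) = 2*(2*√2) - 2*(-1)*(-35)/112 = 4*√2 - 1*5/8 = 4*√2 - 5/8 = -5/8 + 4*√2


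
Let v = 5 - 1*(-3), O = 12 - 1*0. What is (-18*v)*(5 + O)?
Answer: -2448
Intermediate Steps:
O = 12 (O = 12 + 0 = 12)
v = 8 (v = 5 + 3 = 8)
(-18*v)*(5 + O) = (-18*8)*(5 + 12) = -144*17 = -2448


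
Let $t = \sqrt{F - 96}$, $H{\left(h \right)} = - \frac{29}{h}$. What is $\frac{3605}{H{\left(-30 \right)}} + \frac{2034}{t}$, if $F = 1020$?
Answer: $\frac{108150}{29} + \frac{339 \sqrt{231}}{77} \approx 3796.2$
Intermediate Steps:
$t = 2 \sqrt{231}$ ($t = \sqrt{1020 - 96} = \sqrt{924} = 2 \sqrt{231} \approx 30.397$)
$\frac{3605}{H{\left(-30 \right)}} + \frac{2034}{t} = \frac{3605}{\left(-29\right) \frac{1}{-30}} + \frac{2034}{2 \sqrt{231}} = \frac{3605}{\left(-29\right) \left(- \frac{1}{30}\right)} + 2034 \frac{\sqrt{231}}{462} = \frac{3605}{\frac{29}{30}} + \frac{339 \sqrt{231}}{77} = 3605 \cdot \frac{30}{29} + \frac{339 \sqrt{231}}{77} = \frac{108150}{29} + \frac{339 \sqrt{231}}{77}$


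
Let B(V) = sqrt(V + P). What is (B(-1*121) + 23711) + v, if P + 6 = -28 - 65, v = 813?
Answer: 24524 + 2*I*sqrt(55) ≈ 24524.0 + 14.832*I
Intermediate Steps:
P = -99 (P = -6 + (-28 - 65) = -6 - 93 = -99)
B(V) = sqrt(-99 + V) (B(V) = sqrt(V - 99) = sqrt(-99 + V))
(B(-1*121) + 23711) + v = (sqrt(-99 - 1*121) + 23711) + 813 = (sqrt(-99 - 121) + 23711) + 813 = (sqrt(-220) + 23711) + 813 = (2*I*sqrt(55) + 23711) + 813 = (23711 + 2*I*sqrt(55)) + 813 = 24524 + 2*I*sqrt(55)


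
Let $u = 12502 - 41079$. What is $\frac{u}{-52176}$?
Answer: $\frac{28577}{52176} \approx 0.5477$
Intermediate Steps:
$u = -28577$
$\frac{u}{-52176} = - \frac{28577}{-52176} = \left(-28577\right) \left(- \frac{1}{52176}\right) = \frac{28577}{52176}$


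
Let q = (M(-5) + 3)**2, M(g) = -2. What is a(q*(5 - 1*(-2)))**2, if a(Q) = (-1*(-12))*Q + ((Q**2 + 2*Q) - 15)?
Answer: 17424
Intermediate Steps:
q = 1 (q = (-2 + 3)**2 = 1**2 = 1)
a(Q) = -15 + Q**2 + 14*Q (a(Q) = 12*Q + (-15 + Q**2 + 2*Q) = -15 + Q**2 + 14*Q)
a(q*(5 - 1*(-2)))**2 = (-15 + (1*(5 - 1*(-2)))**2 + 14*(1*(5 - 1*(-2))))**2 = (-15 + (1*(5 + 2))**2 + 14*(1*(5 + 2)))**2 = (-15 + (1*7)**2 + 14*(1*7))**2 = (-15 + 7**2 + 14*7)**2 = (-15 + 49 + 98)**2 = 132**2 = 17424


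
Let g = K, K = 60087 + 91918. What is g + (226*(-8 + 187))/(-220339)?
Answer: 33492589241/220339 ≈ 1.5200e+5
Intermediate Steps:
K = 152005
g = 152005
g + (226*(-8 + 187))/(-220339) = 152005 + (226*(-8 + 187))/(-220339) = 152005 + (226*179)*(-1/220339) = 152005 + 40454*(-1/220339) = 152005 - 40454/220339 = 33492589241/220339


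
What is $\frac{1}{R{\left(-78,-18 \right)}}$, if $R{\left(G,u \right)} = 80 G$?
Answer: $- \frac{1}{6240} \approx -0.00016026$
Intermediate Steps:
$\frac{1}{R{\left(-78,-18 \right)}} = \frac{1}{80 \left(-78\right)} = \frac{1}{-6240} = - \frac{1}{6240}$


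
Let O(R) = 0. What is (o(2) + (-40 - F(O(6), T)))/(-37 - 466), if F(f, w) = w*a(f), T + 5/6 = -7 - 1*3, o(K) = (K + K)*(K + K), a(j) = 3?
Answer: -17/1006 ≈ -0.016899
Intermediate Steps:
o(K) = 4*K² (o(K) = (2*K)*(2*K) = 4*K²)
T = -65/6 (T = -⅚ + (-7 - 1*3) = -⅚ + (-7 - 3) = -⅚ - 10 = -65/6 ≈ -10.833)
F(f, w) = 3*w (F(f, w) = w*3 = 3*w)
(o(2) + (-40 - F(O(6), T)))/(-37 - 466) = (4*2² + (-40 - 3*(-65)/6))/(-37 - 466) = (4*4 + (-40 - 1*(-65/2)))/(-503) = (16 + (-40 + 65/2))*(-1/503) = (16 - 15/2)*(-1/503) = (17/2)*(-1/503) = -17/1006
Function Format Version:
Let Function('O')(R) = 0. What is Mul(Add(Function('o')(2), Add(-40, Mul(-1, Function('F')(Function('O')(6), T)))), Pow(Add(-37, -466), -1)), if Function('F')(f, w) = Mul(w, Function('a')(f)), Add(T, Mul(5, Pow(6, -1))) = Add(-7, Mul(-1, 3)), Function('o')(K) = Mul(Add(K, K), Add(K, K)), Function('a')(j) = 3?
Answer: Rational(-17, 1006) ≈ -0.016899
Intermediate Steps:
Function('o')(K) = Mul(4, Pow(K, 2)) (Function('o')(K) = Mul(Mul(2, K), Mul(2, K)) = Mul(4, Pow(K, 2)))
T = Rational(-65, 6) (T = Add(Rational(-5, 6), Add(-7, Mul(-1, 3))) = Add(Rational(-5, 6), Add(-7, -3)) = Add(Rational(-5, 6), -10) = Rational(-65, 6) ≈ -10.833)
Function('F')(f, w) = Mul(3, w) (Function('F')(f, w) = Mul(w, 3) = Mul(3, w))
Mul(Add(Function('o')(2), Add(-40, Mul(-1, Function('F')(Function('O')(6), T)))), Pow(Add(-37, -466), -1)) = Mul(Add(Mul(4, Pow(2, 2)), Add(-40, Mul(-1, Mul(3, Rational(-65, 6))))), Pow(Add(-37, -466), -1)) = Mul(Add(Mul(4, 4), Add(-40, Mul(-1, Rational(-65, 2)))), Pow(-503, -1)) = Mul(Add(16, Add(-40, Rational(65, 2))), Rational(-1, 503)) = Mul(Add(16, Rational(-15, 2)), Rational(-1, 503)) = Mul(Rational(17, 2), Rational(-1, 503)) = Rational(-17, 1006)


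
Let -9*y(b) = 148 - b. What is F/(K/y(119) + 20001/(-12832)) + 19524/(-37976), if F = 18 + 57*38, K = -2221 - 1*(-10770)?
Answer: -4179303845903/3126332872618 ≈ -1.3368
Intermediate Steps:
y(b) = -148/9 + b/9 (y(b) = -(148 - b)/9 = -148/9 + b/9)
K = 8549 (K = -2221 + 10770 = 8549)
F = 2184 (F = 18 + 2166 = 2184)
F/(K/y(119) + 20001/(-12832)) + 19524/(-37976) = 2184/(8549/(-148/9 + (1/9)*119) + 20001/(-12832)) + 19524/(-37976) = 2184/(8549/(-148/9 + 119/9) + 20001*(-1/12832)) + 19524*(-1/37976) = 2184/(8549/(-29/9) - 20001/12832) - 4881/9494 = 2184/(8549*(-9/29) - 20001/12832) - 4881/9494 = 2184/(-76941/29 - 20001/12832) - 4881/9494 = 2184/(-987886941/372128) - 4881/9494 = 2184*(-372128/987886941) - 4881/9494 = -270909184/329295647 - 4881/9494 = -4179303845903/3126332872618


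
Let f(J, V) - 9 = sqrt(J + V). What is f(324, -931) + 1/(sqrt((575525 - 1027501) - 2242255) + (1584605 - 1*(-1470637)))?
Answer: 28003520136799/3111502124265 + I*sqrt(607) - I*sqrt(299359)/3111502124265 ≈ 9.0 + 24.637*I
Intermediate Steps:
f(J, V) = 9 + sqrt(J + V)
f(324, -931) + 1/(sqrt((575525 - 1027501) - 2242255) + (1584605 - 1*(-1470637))) = (9 + sqrt(324 - 931)) + 1/(sqrt((575525 - 1027501) - 2242255) + (1584605 - 1*(-1470637))) = (9 + sqrt(-607)) + 1/(sqrt(-451976 - 2242255) + (1584605 + 1470637)) = (9 + I*sqrt(607)) + 1/(sqrt(-2694231) + 3055242) = (9 + I*sqrt(607)) + 1/(3*I*sqrt(299359) + 3055242) = (9 + I*sqrt(607)) + 1/(3055242 + 3*I*sqrt(299359)) = 9 + 1/(3055242 + 3*I*sqrt(299359)) + I*sqrt(607)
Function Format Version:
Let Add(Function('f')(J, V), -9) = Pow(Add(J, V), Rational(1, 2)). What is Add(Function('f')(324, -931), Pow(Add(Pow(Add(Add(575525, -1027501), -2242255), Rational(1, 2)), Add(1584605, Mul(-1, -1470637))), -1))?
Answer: Add(Rational(28003520136799, 3111502124265), Mul(I, Pow(607, Rational(1, 2))), Mul(Rational(-1, 3111502124265), I, Pow(299359, Rational(1, 2)))) ≈ Add(9.0000, Mul(24.637, I))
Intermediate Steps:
Function('f')(J, V) = Add(9, Pow(Add(J, V), Rational(1, 2)))
Add(Function('f')(324, -931), Pow(Add(Pow(Add(Add(575525, -1027501), -2242255), Rational(1, 2)), Add(1584605, Mul(-1, -1470637))), -1)) = Add(Add(9, Pow(Add(324, -931), Rational(1, 2))), Pow(Add(Pow(Add(Add(575525, -1027501), -2242255), Rational(1, 2)), Add(1584605, Mul(-1, -1470637))), -1)) = Add(Add(9, Pow(-607, Rational(1, 2))), Pow(Add(Pow(Add(-451976, -2242255), Rational(1, 2)), Add(1584605, 1470637)), -1)) = Add(Add(9, Mul(I, Pow(607, Rational(1, 2)))), Pow(Add(Pow(-2694231, Rational(1, 2)), 3055242), -1)) = Add(Add(9, Mul(I, Pow(607, Rational(1, 2)))), Pow(Add(Mul(3, I, Pow(299359, Rational(1, 2))), 3055242), -1)) = Add(Add(9, Mul(I, Pow(607, Rational(1, 2)))), Pow(Add(3055242, Mul(3, I, Pow(299359, Rational(1, 2)))), -1)) = Add(9, Pow(Add(3055242, Mul(3, I, Pow(299359, Rational(1, 2)))), -1), Mul(I, Pow(607, Rational(1, 2))))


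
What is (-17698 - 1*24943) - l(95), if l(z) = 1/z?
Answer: -4050896/95 ≈ -42641.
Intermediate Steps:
(-17698 - 1*24943) - l(95) = (-17698 - 1*24943) - 1/95 = (-17698 - 24943) - 1*1/95 = -42641 - 1/95 = -4050896/95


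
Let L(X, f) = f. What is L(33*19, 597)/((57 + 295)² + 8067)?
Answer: 597/131971 ≈ 0.0045237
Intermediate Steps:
L(33*19, 597)/((57 + 295)² + 8067) = 597/((57 + 295)² + 8067) = 597/(352² + 8067) = 597/(123904 + 8067) = 597/131971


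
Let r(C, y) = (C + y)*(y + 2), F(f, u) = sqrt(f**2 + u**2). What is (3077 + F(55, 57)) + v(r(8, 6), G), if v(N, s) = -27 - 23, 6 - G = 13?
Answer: 3027 + sqrt(6274) ≈ 3106.2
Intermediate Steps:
G = -7 (G = 6 - 1*13 = 6 - 13 = -7)
r(C, y) = (2 + y)*(C + y) (r(C, y) = (C + y)*(2 + y) = (2 + y)*(C + y))
v(N, s) = -50
(3077 + F(55, 57)) + v(r(8, 6), G) = (3077 + sqrt(55**2 + 57**2)) - 50 = (3077 + sqrt(3025 + 3249)) - 50 = (3077 + sqrt(6274)) - 50 = 3027 + sqrt(6274)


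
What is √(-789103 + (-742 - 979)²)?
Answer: √2172738 ≈ 1474.0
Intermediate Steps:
√(-789103 + (-742 - 979)²) = √(-789103 + (-1721)²) = √(-789103 + 2961841) = √2172738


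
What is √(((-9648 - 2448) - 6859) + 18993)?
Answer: √38 ≈ 6.1644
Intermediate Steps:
√(((-9648 - 2448) - 6859) + 18993) = √((-12096 - 6859) + 18993) = √(-18955 + 18993) = √38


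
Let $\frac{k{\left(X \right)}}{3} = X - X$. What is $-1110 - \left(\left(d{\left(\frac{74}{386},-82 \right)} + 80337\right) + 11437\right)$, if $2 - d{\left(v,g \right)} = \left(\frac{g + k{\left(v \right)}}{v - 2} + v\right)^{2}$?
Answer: $- \frac{412012053232253}{4536965449} \approx -90812.0$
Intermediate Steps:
$k{\left(X \right)} = 0$ ($k{\left(X \right)} = 3 \left(X - X\right) = 3 \cdot 0 = 0$)
$d{\left(v,g \right)} = 2 - \left(v + \frac{g}{-2 + v}\right)^{2}$ ($d{\left(v,g \right)} = 2 - \left(\frac{g + 0}{v - 2} + v\right)^{2} = 2 - \left(\frac{g}{-2 + v} + v\right)^{2} = 2 - \left(v + \frac{g}{-2 + v}\right)^{2}$)
$-1110 - \left(\left(d{\left(\frac{74}{386},-82 \right)} + 80337\right) + 11437\right) = -1110 - \left(\left(\left(2 - \frac{\left(-82 + \left(\frac{74}{386}\right)^{2} - 2 \cdot \frac{74}{386}\right)^{2}}{\left(-2 + \frac{74}{386}\right)^{2}}\right) + 80337\right) + 11437\right) = -1110 - \left(\left(\left(2 - \frac{\left(-82 + \left(74 \cdot \frac{1}{386}\right)^{2} - 2 \cdot 74 \cdot \frac{1}{386}\right)^{2}}{\left(-2 + 74 \cdot \frac{1}{386}\right)^{2}}\right) + 80337\right) + 11437\right) = -1110 - \left(\left(\left(2 - \frac{\left(-82 + \left(\frac{37}{193}\right)^{2} - \frac{74}{193}\right)^{2}}{\left(-2 + \frac{37}{193}\right)^{2}}\right) + 80337\right) + 11437\right) = -1110 - \left(\left(\left(2 - \frac{\left(-82 + \frac{1369}{37249} - \frac{74}{193}\right)^{2}}{\frac{121801}{37249}}\right) + 80337\right) + 11437\right) = -1110 - \left(\left(\left(2 - \frac{37249 \left(- \frac{3067331}{37249}\right)^{2}}{121801}\right) + 80337\right) + 11437\right) = -1110 - \left(\left(\left(2 - \frac{37249}{121801} \cdot \frac{9408519463561}{1387488001}\right) + 80337\right) + 11437\right) = -1110 - \left(\left(\left(2 - \frac{9408519463561}{4536965449}\right) + 80337\right) + 11437\right) = -1110 - \left(\left(- \frac{9399445532663}{4536965449} + 80337\right) + 11437\right) = -1110 - \left(\frac{355086747743650}{4536965449} + 11437\right) = -1110 - \frac{406976021583863}{4536965449} = - \frac{412012053232253}{4536965449}$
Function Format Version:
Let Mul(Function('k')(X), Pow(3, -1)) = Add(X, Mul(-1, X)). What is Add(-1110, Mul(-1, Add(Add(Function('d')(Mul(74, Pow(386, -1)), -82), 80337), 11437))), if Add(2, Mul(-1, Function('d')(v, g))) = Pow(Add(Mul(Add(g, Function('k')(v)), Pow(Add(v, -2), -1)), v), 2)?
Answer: Rational(-412012053232253, 4536965449) ≈ -90812.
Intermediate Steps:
Function('k')(X) = 0 (Function('k')(X) = Mul(3, Add(X, Mul(-1, X))) = Mul(3, 0) = 0)
Function('d')(v, g) = Add(2, Mul(-1, Pow(Add(v, Mul(g, Pow(Add(-2, v), -1))), 2))) (Function('d')(v, g) = Add(2, Mul(-1, Pow(Add(Mul(Add(g, 0), Pow(Add(v, -2), -1)), v), 2))) = Add(2, Mul(-1, Pow(Add(Mul(g, Pow(Add(-2, v), -1)), v), 2))) = Add(2, Mul(-1, Pow(Add(v, Mul(g, Pow(Add(-2, v), -1))), 2))))
Add(-1110, Mul(-1, Add(Add(Function('d')(Mul(74, Pow(386, -1)), -82), 80337), 11437))) = Add(-1110, Mul(-1, Add(Add(Add(2, Mul(-1, Pow(Add(-2, Mul(74, Pow(386, -1))), -2), Pow(Add(-82, Pow(Mul(74, Pow(386, -1)), 2), Mul(-2, Mul(74, Pow(386, -1)))), 2))), 80337), 11437))) = Add(-1110, Mul(-1, Add(Add(Add(2, Mul(-1, Pow(Add(-2, Mul(74, Rational(1, 386))), -2), Pow(Add(-82, Pow(Mul(74, Rational(1, 386)), 2), Mul(-2, Mul(74, Rational(1, 386)))), 2))), 80337), 11437))) = Add(-1110, Mul(-1, Add(Add(Add(2, Mul(-1, Pow(Add(-2, Rational(37, 193)), -2), Pow(Add(-82, Pow(Rational(37, 193), 2), Mul(-2, Rational(37, 193))), 2))), 80337), 11437))) = Add(-1110, Mul(-1, Add(Add(Add(2, Mul(-1, Pow(Rational(-349, 193), -2), Pow(Add(-82, Rational(1369, 37249), Rational(-74, 193)), 2))), 80337), 11437))) = Add(-1110, Mul(-1, Add(Add(Add(2, Mul(-1, Rational(37249, 121801), Pow(Rational(-3067331, 37249), 2))), 80337), 11437))) = Add(-1110, Mul(-1, Add(Add(Add(2, Mul(-1, Rational(37249, 121801), Rational(9408519463561, 1387488001))), 80337), 11437))) = Add(-1110, Mul(-1, Add(Add(Add(2, Rational(-9408519463561, 4536965449)), 80337), 11437))) = Add(-1110, Mul(-1, Add(Add(Rational(-9399445532663, 4536965449), 80337), 11437))) = Add(-1110, Mul(-1, Add(Rational(355086747743650, 4536965449), 11437))) = Add(-1110, Mul(-1, Rational(406976021583863, 4536965449))) = Add(-1110, Rational(-406976021583863, 4536965449)) = Rational(-412012053232253, 4536965449)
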